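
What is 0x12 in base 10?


12 hex = 18 decimal

18


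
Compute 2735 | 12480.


0b101010101111 | 0b11000011000000 = 0b11101011101111 = 15087

15087


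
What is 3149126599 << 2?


0b10111011101100111101101111000111 << 2 = 0b1011101110110011110110111100011100 = 12596506396

12596506396


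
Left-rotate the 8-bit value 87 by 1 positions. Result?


Rotate 0b1010111 left by 1 (8-bit) = 0b10101110 = 174

174


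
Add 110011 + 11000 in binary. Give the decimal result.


110011 + 11000 = 1001011 = 75

75


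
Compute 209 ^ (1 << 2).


209 ^ (1 << 2) = 209 ^ 4 = 213

213


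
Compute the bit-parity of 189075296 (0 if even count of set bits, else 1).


0b1011010001010000111101100000 has 12 ones => parity 0

0


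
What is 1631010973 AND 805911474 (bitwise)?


0b1100001001101110100000010011101 & 0b110000000010010011101110110010 = 0b100000000000010000000010010000 = 536936592

536936592


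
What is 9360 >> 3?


0b10010010010000 >> 3 = 0b10010010010 = 1170

1170


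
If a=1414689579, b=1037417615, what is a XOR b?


1414689579 ^ 1037417615 = 1770508196

1770508196


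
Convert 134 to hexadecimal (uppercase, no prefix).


134 = 86 hex

86


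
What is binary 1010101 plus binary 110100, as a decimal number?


1010101 + 110100 = 10001001 = 137

137


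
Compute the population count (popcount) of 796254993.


0b101111011101011110001100010001 has 17 set bits

17


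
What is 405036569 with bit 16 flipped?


405036569 ^ (1 << 16) = 405036569 ^ 65536 = 405102105

405102105


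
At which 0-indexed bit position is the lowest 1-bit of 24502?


0b101111110110110. Lowest set bit at position 1

1


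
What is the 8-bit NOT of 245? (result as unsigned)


~0b11110101 = 0b1010 = 10 (8-bit unsigned)

10


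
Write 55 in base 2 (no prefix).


55 = 110111 in binary

110111


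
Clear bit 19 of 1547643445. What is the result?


1547643445 & ~(1 << 19) = 1547119157

1547119157


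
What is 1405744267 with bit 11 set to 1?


1405744267 | (1 << 11) = 1405744267 | 2048 = 1405746315

1405746315


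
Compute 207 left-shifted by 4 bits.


0b11001111 << 4 = 0b110011110000 = 3312

3312


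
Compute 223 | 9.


0b11011111 | 0b1001 = 0b11011111 = 223

223


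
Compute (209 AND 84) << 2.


Step 1: 209 & 84 = 80
Step 2: 80 << 2 = 320

320


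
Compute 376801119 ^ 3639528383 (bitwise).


0b10110011101011000011101011111 ^ 0b11011000111011101100101110111111 = 0b11001110100110110100110011100000 = 3466284256

3466284256


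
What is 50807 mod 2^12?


50807 & 4095 = 1655

1655


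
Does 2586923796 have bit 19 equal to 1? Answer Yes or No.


0b10011010001100010101001100010100, bit 19 = 0. No

No


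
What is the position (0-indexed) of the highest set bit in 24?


0b11000. Highest set bit at position 4

4


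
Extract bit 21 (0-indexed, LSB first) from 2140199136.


0b1111111100100001101100011100000, position 21 = 0

0


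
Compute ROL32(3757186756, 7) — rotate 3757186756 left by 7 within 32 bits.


Rotate 0b11011111111100100001111011000100 left by 7 (32-bit) = 0b11111001000011110110001001101111 = 4178535023

4178535023


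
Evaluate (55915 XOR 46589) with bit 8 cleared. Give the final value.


Step 1: 55915 ^ 46589 = 28566
Step 2: 28566 & ~(1 << 8) = 28310

28310


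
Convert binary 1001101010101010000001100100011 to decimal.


1001101010101010000001100100011 in decimal = 1297416995

1297416995


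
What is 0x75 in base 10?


75 hex = 117 decimal

117


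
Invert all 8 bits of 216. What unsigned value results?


216 ^ 255 = 39

39


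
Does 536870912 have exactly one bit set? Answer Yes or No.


0b100000000000000000000000000000. Only one bit set => Yes

Yes


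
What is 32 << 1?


0b100000 << 1 = 0b1000000 = 64

64


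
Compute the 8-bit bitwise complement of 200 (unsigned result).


~0b11001000 = 0b110111 = 55 (8-bit unsigned)

55


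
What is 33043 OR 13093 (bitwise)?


0b1000000100010011 | 0b11001100100101 = 0b1011001100110111 = 45879

45879


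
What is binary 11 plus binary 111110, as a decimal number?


11 + 111110 = 1000001 = 65

65


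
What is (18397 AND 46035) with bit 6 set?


Step 1: 18397 & 46035 = 977
Step 2: 977 | (1 << 6) = 977 | 64 = 977

977


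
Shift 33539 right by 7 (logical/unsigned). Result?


0b1000001100000011 >> 7 = 0b100000110 = 262

262


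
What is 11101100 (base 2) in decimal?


11101100 in decimal = 236

236


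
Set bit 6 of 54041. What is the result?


54041 | (1 << 6) = 54041 | 64 = 54105

54105


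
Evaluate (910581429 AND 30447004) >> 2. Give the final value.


Step 1: 910581429 & 30447004 = 4199572
Step 2: 4199572 >> 2 = 1049893

1049893


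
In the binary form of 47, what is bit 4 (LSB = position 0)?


0b101111, position 4 = 0

0


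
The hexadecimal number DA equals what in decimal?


DA hex = 218 decimal

218


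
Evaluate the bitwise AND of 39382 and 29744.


0b1001100111010110 & 0b111010000110000 = 0b1000000010000 = 4112

4112


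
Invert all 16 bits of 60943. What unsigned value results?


60943 ^ 65535 = 4592

4592


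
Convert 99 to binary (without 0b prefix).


99 = 1100011 in binary

1100011


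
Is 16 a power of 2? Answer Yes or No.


0b10000. Only one bit set => Yes

Yes


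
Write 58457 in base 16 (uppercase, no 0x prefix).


58457 = E459 hex

E459


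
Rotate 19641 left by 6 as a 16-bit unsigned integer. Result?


Rotate 0b100110010111001 left by 6 (16-bit) = 0b10111001010011 = 11859

11859


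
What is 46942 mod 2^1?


46942 & 1 = 0

0


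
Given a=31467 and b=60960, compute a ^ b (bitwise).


31467 ^ 60960 = 38091

38091


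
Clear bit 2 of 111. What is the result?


111 & ~(1 << 2) = 107

107


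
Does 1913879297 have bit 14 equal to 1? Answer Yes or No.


0b1110010000100110111101100000001, bit 14 = 1. Yes

Yes


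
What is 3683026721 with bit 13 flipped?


3683026721 ^ (1 << 13) = 3683026721 ^ 8192 = 3683034913

3683034913


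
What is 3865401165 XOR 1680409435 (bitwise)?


0b11100110011001010101011101001101 ^ 0b1100100001010010000001101011011 = 0b10000010010011000101010000010110 = 2186040342

2186040342


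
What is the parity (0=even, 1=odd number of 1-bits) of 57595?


0b1110000011111011 has 10 ones => parity 0

0


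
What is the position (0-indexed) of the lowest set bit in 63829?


0b1111100101010101. Lowest set bit at position 0

0


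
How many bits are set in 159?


0b10011111 has 6 set bits

6


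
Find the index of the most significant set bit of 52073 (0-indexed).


0b1100101101101001. Highest set bit at position 15

15


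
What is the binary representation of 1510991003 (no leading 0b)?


1510991003 = 1011010000011111110010010011011 in binary

1011010000011111110010010011011


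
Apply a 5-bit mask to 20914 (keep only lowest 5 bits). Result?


20914 & 31 = 18

18


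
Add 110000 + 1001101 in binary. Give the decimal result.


110000 + 1001101 = 1111101 = 125

125


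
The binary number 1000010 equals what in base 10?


1000010 in decimal = 66

66


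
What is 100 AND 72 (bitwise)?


0b1100100 & 0b1001000 = 0b1000000 = 64

64


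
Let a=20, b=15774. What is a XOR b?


20 ^ 15774 = 15754

15754


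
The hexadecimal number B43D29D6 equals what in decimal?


B43D29D6 hex = 3023907286 decimal

3023907286


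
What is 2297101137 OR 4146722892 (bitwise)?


0b10001000111010101111101101010001 | 0b11110111001010011111100001001100 = 0b11111111111010111111101101011101 = 4293655389

4293655389


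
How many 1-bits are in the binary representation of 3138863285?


0b10111011000101110100000010110101 has 16 set bits

16


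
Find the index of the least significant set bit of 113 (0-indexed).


0b1110001. Lowest set bit at position 0

0


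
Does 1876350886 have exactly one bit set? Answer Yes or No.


0b1101111110101101101011110100110. Multiple bits set => No

No


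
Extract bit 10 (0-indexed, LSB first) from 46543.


0b1011010111001111, position 10 = 1

1


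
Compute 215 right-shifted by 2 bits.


0b11010111 >> 2 = 0b110101 = 53

53


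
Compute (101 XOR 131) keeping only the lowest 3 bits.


Step 1: 101 ^ 131 = 230
Step 2: 230 & 7 = 6

6


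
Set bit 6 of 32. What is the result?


32 | (1 << 6) = 32 | 64 = 96

96


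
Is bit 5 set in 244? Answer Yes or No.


0b11110100, bit 5 = 1. Yes

Yes


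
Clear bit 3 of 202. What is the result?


202 & ~(1 << 3) = 194

194


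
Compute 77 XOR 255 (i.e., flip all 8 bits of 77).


77 ^ 255 = 178

178


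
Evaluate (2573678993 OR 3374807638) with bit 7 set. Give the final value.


Step 1: 2573678993 | 3374807638 = 3647437783
Step 2: 3647437783 | (1 << 7) = 3647437783 | 128 = 3647437783

3647437783


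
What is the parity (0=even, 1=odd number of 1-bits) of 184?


0b10111000 has 4 ones => parity 0

0


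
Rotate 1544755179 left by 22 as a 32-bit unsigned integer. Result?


Rotate 0b1011100000100110001011111101011 left by 22 (32-bit) = 0b11111010110101110000010011000101 = 4208395461

4208395461


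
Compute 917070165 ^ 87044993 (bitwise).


0b110110101010010110000101010101 ^ 0b101001100000011001110000001 = 0b110011100110010101001011010100 = 865686228

865686228


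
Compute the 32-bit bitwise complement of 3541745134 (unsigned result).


~0b11010011000110101011110111101110 = 0b101100111001010100001000010001 = 753222161 (32-bit unsigned)

753222161


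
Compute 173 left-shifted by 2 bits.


0b10101101 << 2 = 0b1010110100 = 692

692


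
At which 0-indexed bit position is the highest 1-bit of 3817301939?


0b11100011100001110110011110110011. Highest set bit at position 31

31


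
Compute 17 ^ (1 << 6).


17 ^ (1 << 6) = 17 ^ 64 = 81

81


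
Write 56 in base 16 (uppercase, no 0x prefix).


56 = 38 hex

38


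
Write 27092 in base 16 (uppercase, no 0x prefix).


27092 = 69D4 hex

69D4


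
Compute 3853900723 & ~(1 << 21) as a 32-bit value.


3853900723 & ~(1 << 21) = 3851803571

3851803571


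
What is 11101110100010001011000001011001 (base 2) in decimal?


11101110100010001011000001011001 in decimal = 4001935449

4001935449


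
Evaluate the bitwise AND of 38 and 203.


0b100110 & 0b11001011 = 0b10 = 2

2


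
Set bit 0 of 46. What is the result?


46 | (1 << 0) = 46 | 1 = 47

47


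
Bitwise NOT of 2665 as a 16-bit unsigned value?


~0b101001101001 = 0b1111010110010110 = 62870 (16-bit unsigned)

62870


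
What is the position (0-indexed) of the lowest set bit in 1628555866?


0b1100001000100011100101001011010. Lowest set bit at position 1

1


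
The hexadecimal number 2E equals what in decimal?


2E hex = 46 decimal

46


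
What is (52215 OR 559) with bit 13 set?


Step 1: 52215 | 559 = 52223
Step 2: 52223 | (1 << 13) = 52223 | 8192 = 60415

60415


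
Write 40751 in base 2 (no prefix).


40751 = 1001111100101111 in binary

1001111100101111


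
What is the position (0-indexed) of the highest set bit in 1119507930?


0b1000010101110100101010111011010. Highest set bit at position 30

30


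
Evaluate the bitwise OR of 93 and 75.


0b1011101 | 0b1001011 = 0b1011111 = 95

95


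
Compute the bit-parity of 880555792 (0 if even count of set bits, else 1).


0b110100011111000011011100010000 has 14 ones => parity 0

0


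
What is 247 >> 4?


0b11110111 >> 4 = 0b1111 = 15

15


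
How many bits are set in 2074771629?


0b1111011101010101000000010101101 has 16 set bits

16


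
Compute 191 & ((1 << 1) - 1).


191 & 1 = 1

1


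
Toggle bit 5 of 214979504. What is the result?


214979504 ^ (1 << 5) = 214979504 ^ 32 = 214979472

214979472


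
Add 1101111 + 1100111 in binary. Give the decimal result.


1101111 + 1100111 = 11010110 = 214

214


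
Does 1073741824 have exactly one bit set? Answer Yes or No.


0b1000000000000000000000000000000. Only one bit set => Yes

Yes


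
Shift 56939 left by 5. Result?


0b1101111001101011 << 5 = 0b110111100110101100000 = 1822048

1822048


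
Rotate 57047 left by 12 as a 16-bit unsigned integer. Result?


Rotate 0b1101111011010111 left by 12 (16-bit) = 0b111110111101101 = 32237

32237


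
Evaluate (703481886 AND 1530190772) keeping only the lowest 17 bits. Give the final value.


Step 1: 703481886 & 1530190772 = 153372692
Step 2: 153372692 & 131071 = 18452

18452


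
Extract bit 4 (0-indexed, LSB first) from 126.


0b1111110, position 4 = 1

1


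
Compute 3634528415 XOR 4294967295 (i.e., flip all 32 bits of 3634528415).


3634528415 ^ 4294967295 = 660438880

660438880


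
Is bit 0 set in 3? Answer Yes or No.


0b11, bit 0 = 1. Yes

Yes


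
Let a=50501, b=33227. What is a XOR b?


50501 ^ 33227 = 17550

17550


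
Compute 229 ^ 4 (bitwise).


0b11100101 ^ 0b100 = 0b11100001 = 225

225


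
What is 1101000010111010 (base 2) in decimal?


1101000010111010 in decimal = 53434

53434


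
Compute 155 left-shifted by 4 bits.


0b10011011 << 4 = 0b100110110000 = 2480

2480


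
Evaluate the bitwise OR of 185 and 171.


0b10111001 | 0b10101011 = 0b10111011 = 187

187


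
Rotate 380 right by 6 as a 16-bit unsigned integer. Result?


Rotate 0b101111100 right by 6 (16-bit) = 0b1111000000000101 = 61445

61445


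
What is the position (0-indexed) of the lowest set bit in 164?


0b10100100. Lowest set bit at position 2

2


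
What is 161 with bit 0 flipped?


161 ^ (1 << 0) = 161 ^ 1 = 160

160


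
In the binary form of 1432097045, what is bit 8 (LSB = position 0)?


0b1010101010111000001000100010101, position 8 = 1

1


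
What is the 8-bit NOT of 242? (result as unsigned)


~0b11110010 = 0b1101 = 13 (8-bit unsigned)

13


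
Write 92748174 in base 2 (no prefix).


92748174 = 101100001110011100110001110 in binary

101100001110011100110001110


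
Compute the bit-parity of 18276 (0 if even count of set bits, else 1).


0b100011101100100 has 7 ones => parity 1

1


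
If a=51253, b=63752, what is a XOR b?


51253 ^ 63752 = 12605

12605


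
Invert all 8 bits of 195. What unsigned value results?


195 ^ 255 = 60

60


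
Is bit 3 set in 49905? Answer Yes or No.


0b1100001011110001, bit 3 = 0. No

No


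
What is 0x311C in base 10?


311C hex = 12572 decimal

12572


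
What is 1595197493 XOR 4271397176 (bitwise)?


0b1011111000101001100100000110101 ^ 0b11111110100110000101100100111000 = 0b10100001100011001001000100001101 = 2710343949

2710343949


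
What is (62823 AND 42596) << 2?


Step 1: 62823 & 42596 = 42084
Step 2: 42084 << 2 = 168336

168336


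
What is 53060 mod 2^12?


53060 & 4095 = 3908

3908


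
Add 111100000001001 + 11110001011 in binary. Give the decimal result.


111100000001001 + 11110001011 = 111111110010100 = 32660

32660


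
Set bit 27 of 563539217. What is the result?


563539217 | (1 << 27) = 563539217 | 134217728 = 697756945

697756945


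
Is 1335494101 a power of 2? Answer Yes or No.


0b1001111100110100000010111010101. Multiple bits set => No

No


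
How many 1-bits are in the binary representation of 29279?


0b111001001011111 has 10 set bits

10


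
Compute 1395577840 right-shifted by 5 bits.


0b1010011001011101101001111110000 >> 5 = 0b10100110010111011010011111 = 43611807

43611807


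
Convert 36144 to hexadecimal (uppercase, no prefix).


36144 = 8D30 hex

8D30


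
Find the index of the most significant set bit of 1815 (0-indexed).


0b11100010111. Highest set bit at position 10

10


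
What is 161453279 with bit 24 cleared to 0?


161453279 & ~(1 << 24) = 144676063

144676063


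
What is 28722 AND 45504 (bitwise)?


0b111000000110010 & 0b1011000111000000 = 0b11000000000000 = 12288

12288


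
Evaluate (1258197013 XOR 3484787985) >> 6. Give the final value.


Step 1: 1258197013 ^ 3484787985 = 2236298500
Step 2: 2236298500 >> 6 = 34942164

34942164


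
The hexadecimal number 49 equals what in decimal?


49 hex = 73 decimal

73


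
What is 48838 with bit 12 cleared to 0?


48838 & ~(1 << 12) = 44742

44742


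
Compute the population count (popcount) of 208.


0b11010000 has 3 set bits

3


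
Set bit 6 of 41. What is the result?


41 | (1 << 6) = 41 | 64 = 105

105


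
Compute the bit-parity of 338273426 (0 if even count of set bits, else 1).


0b10100001010011010010010010010 has 11 ones => parity 1

1


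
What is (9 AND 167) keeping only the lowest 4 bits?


Step 1: 9 & 167 = 1
Step 2: 1 & 15 = 1

1


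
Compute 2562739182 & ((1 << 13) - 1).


2562739182 & 8191 = 3054

3054


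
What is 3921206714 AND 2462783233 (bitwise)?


0b11101001101110001101110110111010 & 0b10010010110010110001011100000001 = 0b10000000100010000001010100000000 = 2156401920

2156401920


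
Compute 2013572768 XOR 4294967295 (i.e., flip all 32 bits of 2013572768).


2013572768 ^ 4294967295 = 2281394527

2281394527


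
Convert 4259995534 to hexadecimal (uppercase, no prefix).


4259995534 = FDEA5F8E hex

FDEA5F8E


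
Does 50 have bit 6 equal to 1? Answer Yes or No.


0b110010, bit 6 = 0. No

No


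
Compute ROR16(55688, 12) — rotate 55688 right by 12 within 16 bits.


Rotate 0b1101100110001000 right by 12 (16-bit) = 0b1001100010001101 = 39053

39053


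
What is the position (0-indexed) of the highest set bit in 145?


0b10010001. Highest set bit at position 7

7


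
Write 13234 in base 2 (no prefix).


13234 = 11001110110010 in binary

11001110110010


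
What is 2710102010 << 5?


0b10100001100010001101111111111010 << 5 = 0b1010000110001000110111111111101000000 = 86723264320

86723264320


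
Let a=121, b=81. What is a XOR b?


121 ^ 81 = 40

40


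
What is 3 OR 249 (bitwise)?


0b11 | 0b11111001 = 0b11111011 = 251

251


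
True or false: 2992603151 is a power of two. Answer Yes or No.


0b10110010010111111000000000001111. Multiple bits set => No

No


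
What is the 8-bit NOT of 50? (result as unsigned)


~0b110010 = 0b11001101 = 205 (8-bit unsigned)

205


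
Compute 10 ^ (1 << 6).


10 ^ (1 << 6) = 10 ^ 64 = 74

74


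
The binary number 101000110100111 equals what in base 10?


101000110100111 in decimal = 20903

20903


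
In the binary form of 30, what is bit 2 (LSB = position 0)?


0b11110, position 2 = 1

1


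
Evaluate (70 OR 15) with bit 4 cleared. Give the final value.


Step 1: 70 | 15 = 79
Step 2: 79 & ~(1 << 4) = 79

79


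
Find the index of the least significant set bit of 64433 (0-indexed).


0b1111101110110001. Lowest set bit at position 0

0


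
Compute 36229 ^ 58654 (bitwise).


0b1000110110000101 ^ 0b1110010100011110 = 0b110100010011011 = 26779

26779


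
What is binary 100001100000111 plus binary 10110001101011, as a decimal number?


100001100000111 + 10110001101011 = 110111101110010 = 28530

28530


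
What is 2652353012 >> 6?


0b10011110000101111011000111110100 >> 6 = 0b10011110000101111011000111 = 41443015

41443015


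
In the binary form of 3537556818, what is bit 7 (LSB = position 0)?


0b11010010110110101101010101010010, position 7 = 0

0


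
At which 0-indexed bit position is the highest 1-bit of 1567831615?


0b1011101011100110011011000111111. Highest set bit at position 30

30


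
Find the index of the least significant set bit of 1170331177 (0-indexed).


0b1000101110000011101011000101001. Lowest set bit at position 0

0


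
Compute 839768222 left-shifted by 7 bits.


0b110010000011011101100010011110 << 7 = 0b1100100000110111011000100111100000000 = 107490332416

107490332416


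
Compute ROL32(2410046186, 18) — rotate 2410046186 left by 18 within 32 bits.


Rotate 0b10001111101001100110001011101010 left by 18 (32-bit) = 0b10001011101010100011111010011001 = 2343190169

2343190169


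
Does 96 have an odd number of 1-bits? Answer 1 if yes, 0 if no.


0b1100000 has 2 ones => parity 0

0


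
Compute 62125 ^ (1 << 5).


62125 ^ (1 << 5) = 62125 ^ 32 = 62093

62093


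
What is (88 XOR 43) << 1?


Step 1: 88 ^ 43 = 115
Step 2: 115 << 1 = 230

230


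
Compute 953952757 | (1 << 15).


953952757 | (1 << 15) = 953952757 | 32768 = 953985525

953985525


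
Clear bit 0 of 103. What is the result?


103 & ~(1 << 0) = 102

102


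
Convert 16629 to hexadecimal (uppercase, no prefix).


16629 = 40F5 hex

40F5


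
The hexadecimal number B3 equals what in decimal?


B3 hex = 179 decimal

179


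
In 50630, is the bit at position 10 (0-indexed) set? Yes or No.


0b1100010111000110, bit 10 = 1. Yes

Yes


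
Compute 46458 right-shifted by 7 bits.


0b1011010101111010 >> 7 = 0b101101010 = 362

362


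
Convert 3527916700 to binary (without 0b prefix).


3527916700 = 11010010010001111011110010011100 in binary

11010010010001111011110010011100


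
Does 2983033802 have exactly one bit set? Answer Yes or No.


0b10110001110011010111101111001010. Multiple bits set => No

No


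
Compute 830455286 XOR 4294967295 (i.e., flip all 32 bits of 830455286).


830455286 ^ 4294967295 = 3464512009

3464512009


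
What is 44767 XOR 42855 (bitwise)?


0b1010111011011111 ^ 0b1010011101100111 = 0b100110111000 = 2488

2488


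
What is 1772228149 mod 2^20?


1772228149 & 1048575 = 134709

134709


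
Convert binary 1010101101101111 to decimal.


1010101101101111 in decimal = 43887

43887


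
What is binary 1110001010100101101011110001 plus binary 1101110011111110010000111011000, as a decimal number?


1110001010100101101011110001 + 1101110011111110010000111011000 = 1111100101010010111110011001001 = 2091482313

2091482313


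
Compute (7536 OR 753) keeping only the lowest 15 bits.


Step 1: 7536 | 753 = 8177
Step 2: 8177 & 32767 = 8177

8177


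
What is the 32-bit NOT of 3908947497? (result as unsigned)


~0b11101000111111011100111000101001 = 0b10111000000100011000111010110 = 386019798 (32-bit unsigned)

386019798


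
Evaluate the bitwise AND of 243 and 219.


0b11110011 & 0b11011011 = 0b11010011 = 211

211


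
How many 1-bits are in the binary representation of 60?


0b111100 has 4 set bits

4


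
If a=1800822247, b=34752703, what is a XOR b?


1800822247 ^ 34752703 = 1766069592

1766069592


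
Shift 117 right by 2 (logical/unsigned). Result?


0b1110101 >> 2 = 0b11101 = 29

29


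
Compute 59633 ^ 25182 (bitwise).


0b1110100011110001 ^ 0b110001001011110 = 0b1000101010101111 = 35503

35503


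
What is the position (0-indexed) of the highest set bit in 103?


0b1100111. Highest set bit at position 6

6


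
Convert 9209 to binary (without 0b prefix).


9209 = 10001111111001 in binary

10001111111001


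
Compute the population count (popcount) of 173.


0b10101101 has 5 set bits

5


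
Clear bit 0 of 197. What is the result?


197 & ~(1 << 0) = 196

196


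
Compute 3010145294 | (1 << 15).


3010145294 | (1 << 15) = 3010145294 | 32768 = 3010178062

3010178062


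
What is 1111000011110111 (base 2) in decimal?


1111000011110111 in decimal = 61687

61687


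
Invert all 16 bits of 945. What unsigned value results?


945 ^ 65535 = 64590

64590


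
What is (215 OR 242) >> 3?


Step 1: 215 | 242 = 247
Step 2: 247 >> 3 = 30

30


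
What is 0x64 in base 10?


64 hex = 100 decimal

100


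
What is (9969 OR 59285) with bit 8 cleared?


Step 1: 9969 | 59285 = 59381
Step 2: 59381 & ~(1 << 8) = 59125

59125


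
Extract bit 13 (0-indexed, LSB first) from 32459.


0b111111011001011, position 13 = 1

1


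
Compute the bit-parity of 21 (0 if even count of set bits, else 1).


0b10101 has 3 ones => parity 1

1


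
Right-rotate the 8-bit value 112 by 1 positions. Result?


Rotate 0b1110000 right by 1 (8-bit) = 0b111000 = 56

56


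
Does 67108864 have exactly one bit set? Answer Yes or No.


0b100000000000000000000000000. Only one bit set => Yes

Yes


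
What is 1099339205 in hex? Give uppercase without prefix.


1099339205 = 418695C5 hex

418695C5


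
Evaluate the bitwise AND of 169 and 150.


0b10101001 & 0b10010110 = 0b10000000 = 128

128


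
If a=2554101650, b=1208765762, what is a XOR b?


2554101650 ^ 1208765762 = 3492819664

3492819664


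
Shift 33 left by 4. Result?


0b100001 << 4 = 0b1000010000 = 528

528


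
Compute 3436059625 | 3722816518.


0b11001100110011100001101111101001 | 0b11011101111001011010110000000110 = 0b11011101111011111011111111101111 = 3723476975

3723476975


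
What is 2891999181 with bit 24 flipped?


2891999181 ^ (1 << 24) = 2891999181 ^ 16777216 = 2908776397

2908776397


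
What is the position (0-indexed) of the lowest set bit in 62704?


0b1111010011110000. Lowest set bit at position 4

4


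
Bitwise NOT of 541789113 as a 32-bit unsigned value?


~0b100000010010110000101110111001 = 0b11011111101101001111010001000110 = 3753178182 (32-bit unsigned)

3753178182


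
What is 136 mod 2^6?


136 & 63 = 8

8


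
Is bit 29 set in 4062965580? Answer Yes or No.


0b11110010001010111110111101001100, bit 29 = 1. Yes

Yes


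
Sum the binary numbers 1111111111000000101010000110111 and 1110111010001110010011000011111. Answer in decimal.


1111111111000000101010000110111 + 1110111010001110010011000011111 = 11110111001001110111101001010110 = 4146559574

4146559574


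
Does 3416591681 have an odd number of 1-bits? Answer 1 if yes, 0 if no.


0b11001011101001010000110101000001 has 14 ones => parity 0

0


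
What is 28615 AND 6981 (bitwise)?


0b110111111000111 & 0b1101101000101 = 0b101101000101 = 2885

2885


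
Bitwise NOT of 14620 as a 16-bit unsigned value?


~0b11100100011100 = 0b1100011011100011 = 50915 (16-bit unsigned)

50915


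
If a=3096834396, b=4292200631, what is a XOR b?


3096834396 ^ 4292200631 = 1195391467

1195391467


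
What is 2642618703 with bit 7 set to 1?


2642618703 | (1 << 7) = 2642618703 | 128 = 2642618831

2642618831


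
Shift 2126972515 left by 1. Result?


0b1111110110001110000011001100011 << 1 = 0b11111101100011100000110011000110 = 4253945030

4253945030


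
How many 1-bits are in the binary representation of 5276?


0b1010010011100 has 6 set bits

6


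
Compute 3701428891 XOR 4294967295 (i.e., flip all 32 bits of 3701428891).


3701428891 ^ 4294967295 = 593538404

593538404


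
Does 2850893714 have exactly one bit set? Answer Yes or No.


0b10101001111011010010111110010010. Multiple bits set => No

No


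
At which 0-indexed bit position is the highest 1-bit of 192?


0b11000000. Highest set bit at position 7

7


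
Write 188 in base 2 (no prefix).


188 = 10111100 in binary

10111100


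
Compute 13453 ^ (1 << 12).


13453 ^ (1 << 12) = 13453 ^ 4096 = 9357

9357


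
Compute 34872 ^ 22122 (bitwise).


0b1000100000111000 ^ 0b101011001101010 = 0b1101111001010010 = 56914

56914


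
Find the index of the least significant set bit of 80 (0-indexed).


0b1010000. Lowest set bit at position 4

4


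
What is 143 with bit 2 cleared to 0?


143 & ~(1 << 2) = 139

139


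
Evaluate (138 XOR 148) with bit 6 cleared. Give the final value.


Step 1: 138 ^ 148 = 30
Step 2: 30 & ~(1 << 6) = 30

30


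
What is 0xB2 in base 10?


B2 hex = 178 decimal

178


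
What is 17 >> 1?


0b10001 >> 1 = 0b1000 = 8

8


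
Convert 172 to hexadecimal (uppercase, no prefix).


172 = AC hex

AC


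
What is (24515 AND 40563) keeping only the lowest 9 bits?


Step 1: 24515 & 40563 = 7747
Step 2: 7747 & 511 = 67

67


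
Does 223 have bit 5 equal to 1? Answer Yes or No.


0b11011111, bit 5 = 0. No

No


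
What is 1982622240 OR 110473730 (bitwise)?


0b1110110001011000110101000100000 | 0b110100101011011001000000010 = 0b1110110101111011111101000100010 = 1992161826

1992161826


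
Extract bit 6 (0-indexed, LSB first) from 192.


0b11000000, position 6 = 1

1


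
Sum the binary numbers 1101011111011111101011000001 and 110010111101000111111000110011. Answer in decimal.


1101011111011111101011000001 + 110010111101000111111000110011 = 1000000011100100111100011110100 = 1081243892

1081243892


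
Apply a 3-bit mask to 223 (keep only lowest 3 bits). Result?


223 & 7 = 7

7


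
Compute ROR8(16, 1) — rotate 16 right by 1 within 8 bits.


Rotate 0b10000 right by 1 (8-bit) = 0b1000 = 8

8


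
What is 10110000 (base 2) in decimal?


10110000 in decimal = 176

176


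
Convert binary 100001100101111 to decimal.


100001100101111 in decimal = 17199

17199


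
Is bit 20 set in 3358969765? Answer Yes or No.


0b11001000001101011100111110100101, bit 20 = 1. Yes

Yes


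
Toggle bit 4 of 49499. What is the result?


49499 ^ (1 << 4) = 49499 ^ 16 = 49483

49483


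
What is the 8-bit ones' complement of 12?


12 ^ 255 = 243

243


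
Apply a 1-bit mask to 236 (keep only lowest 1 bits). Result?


236 & 1 = 0

0


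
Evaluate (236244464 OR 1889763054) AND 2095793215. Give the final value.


Step 1: 236244464 | 1889763054 = 2125987838
Step 2: 2125987838 & 2095793215 = 2091074622

2091074622


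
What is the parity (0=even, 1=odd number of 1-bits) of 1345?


0b10101000001 has 4 ones => parity 0

0


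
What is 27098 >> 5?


0b110100111011010 >> 5 = 0b1101001110 = 846

846


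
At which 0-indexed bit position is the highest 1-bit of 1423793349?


0b1010100110111010101110011000101. Highest set bit at position 30

30


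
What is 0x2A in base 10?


2A hex = 42 decimal

42


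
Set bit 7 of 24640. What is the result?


24640 | (1 << 7) = 24640 | 128 = 24768

24768


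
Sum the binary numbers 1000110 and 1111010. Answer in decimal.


1000110 + 1111010 = 11000000 = 192

192


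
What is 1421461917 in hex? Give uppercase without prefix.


1421461917 = 54B9C99D hex

54B9C99D


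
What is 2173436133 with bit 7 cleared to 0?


2173436133 & ~(1 << 7) = 2173436005

2173436005


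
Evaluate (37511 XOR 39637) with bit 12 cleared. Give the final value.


Step 1: 37511 ^ 39637 = 2130
Step 2: 2130 & ~(1 << 12) = 2130

2130


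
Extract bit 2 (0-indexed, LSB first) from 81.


0b1010001, position 2 = 0

0


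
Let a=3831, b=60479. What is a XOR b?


3831 ^ 60479 = 58056

58056


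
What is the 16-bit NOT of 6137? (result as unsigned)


~0b1011111111001 = 0b1110100000000110 = 59398 (16-bit unsigned)

59398


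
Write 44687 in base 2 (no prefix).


44687 = 1010111010001111 in binary

1010111010001111


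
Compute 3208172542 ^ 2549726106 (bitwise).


0b10111111001110001101001111111110 ^ 0b10010111111110011011101110011010 = 0b101000110000010110100001100100 = 683763812

683763812


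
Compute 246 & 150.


0b11110110 & 0b10010110 = 0b10010110 = 150

150


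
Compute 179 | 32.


0b10110011 | 0b100000 = 0b10110011 = 179

179


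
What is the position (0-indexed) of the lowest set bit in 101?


0b1100101. Lowest set bit at position 0

0


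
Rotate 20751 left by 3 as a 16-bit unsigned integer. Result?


Rotate 0b101000100001111 left by 3 (16-bit) = 0b1000100001111010 = 34938

34938


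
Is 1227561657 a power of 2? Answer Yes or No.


0b1001001001010110001101010111001. Multiple bits set => No

No


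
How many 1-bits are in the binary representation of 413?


0b110011101 has 6 set bits

6


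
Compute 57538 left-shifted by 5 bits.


0b1110000011000010 << 5 = 0b111000001100001000000 = 1841216

1841216


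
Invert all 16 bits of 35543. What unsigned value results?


35543 ^ 65535 = 29992

29992


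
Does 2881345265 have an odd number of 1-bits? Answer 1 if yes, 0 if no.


0b10101011101111011101011011110001 has 21 ones => parity 1

1


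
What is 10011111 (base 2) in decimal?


10011111 in decimal = 159

159


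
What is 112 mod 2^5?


112 & 31 = 16

16


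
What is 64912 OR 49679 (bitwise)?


0b1111110110010000 | 0b1100001000001111 = 0b1111111110011111 = 65439

65439


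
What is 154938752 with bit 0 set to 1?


154938752 | (1 << 0) = 154938752 | 1 = 154938753

154938753


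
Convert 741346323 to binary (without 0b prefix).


741346323 = 101100001100000000110000010011 in binary

101100001100000000110000010011


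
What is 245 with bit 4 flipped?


245 ^ (1 << 4) = 245 ^ 16 = 229

229


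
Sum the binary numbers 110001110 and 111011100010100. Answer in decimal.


110001110 + 111011100010100 = 111100010100010 = 30882

30882


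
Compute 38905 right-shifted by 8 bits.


0b1001011111111001 >> 8 = 0b10010111 = 151

151


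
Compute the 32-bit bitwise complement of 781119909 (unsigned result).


~0b101110100011101111000110100101 = 0b11010001011100010000111001011010 = 3513847386 (32-bit unsigned)

3513847386


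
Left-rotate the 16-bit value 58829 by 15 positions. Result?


Rotate 0b1110010111001101 left by 15 (16-bit) = 0b1111001011100110 = 62182

62182


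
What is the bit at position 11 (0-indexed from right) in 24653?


0b110000001001101, position 11 = 0

0


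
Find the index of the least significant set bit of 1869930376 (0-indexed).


0b1101111011101001101111110001000. Lowest set bit at position 3

3


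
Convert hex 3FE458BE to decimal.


3FE458BE hex = 1071929534 decimal

1071929534


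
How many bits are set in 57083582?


0b11011001110000011010111110 has 15 set bits

15


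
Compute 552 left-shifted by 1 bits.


0b1000101000 << 1 = 0b10001010000 = 1104

1104


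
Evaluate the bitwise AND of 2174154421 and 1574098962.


0b10000001100101101111011010110101 & 0b1011101110100101101100000010010 = 0b1100100101101000000010000 = 26398736

26398736


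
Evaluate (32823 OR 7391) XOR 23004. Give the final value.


Step 1: 32823 | 7391 = 40191
Step 2: 40191 ^ 23004 = 50467

50467


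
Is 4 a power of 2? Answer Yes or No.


0b100. Only one bit set => Yes

Yes


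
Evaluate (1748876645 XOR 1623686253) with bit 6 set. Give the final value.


Step 1: 1748876645 ^ 1623686253 = 150651144
Step 2: 150651144 | (1 << 6) = 150651144 | 64 = 150651208

150651208


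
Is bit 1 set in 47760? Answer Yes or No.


0b1011101010010000, bit 1 = 0. No

No


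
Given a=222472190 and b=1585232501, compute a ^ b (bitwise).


222472190 ^ 1585232501 = 1396579723

1396579723


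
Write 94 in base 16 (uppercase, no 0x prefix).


94 = 5E hex

5E


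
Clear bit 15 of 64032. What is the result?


64032 & ~(1 << 15) = 31264

31264


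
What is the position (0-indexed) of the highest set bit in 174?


0b10101110. Highest set bit at position 7

7


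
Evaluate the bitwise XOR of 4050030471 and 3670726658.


0b11110001011001101000111110000111 ^ 0b11011010110010101101100000000010 = 0b101011101011000101011110000101 = 732714885

732714885


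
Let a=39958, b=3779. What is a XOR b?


39958 ^ 3779 = 37589

37589


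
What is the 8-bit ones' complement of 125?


125 ^ 255 = 130

130


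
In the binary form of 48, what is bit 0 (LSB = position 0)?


0b110000, position 0 = 0

0


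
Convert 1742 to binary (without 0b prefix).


1742 = 11011001110 in binary

11011001110


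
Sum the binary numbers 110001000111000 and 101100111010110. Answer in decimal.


110001000111000 + 101100111010110 = 1011110000001110 = 48142

48142


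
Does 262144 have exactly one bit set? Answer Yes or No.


0b1000000000000000000. Only one bit set => Yes

Yes


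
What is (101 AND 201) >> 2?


Step 1: 101 & 201 = 65
Step 2: 65 >> 2 = 16

16


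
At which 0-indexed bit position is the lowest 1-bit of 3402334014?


0b11001010110010110111111100111110. Lowest set bit at position 1

1


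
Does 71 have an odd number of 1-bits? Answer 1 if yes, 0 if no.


0b1000111 has 4 ones => parity 0

0


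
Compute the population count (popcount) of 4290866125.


0b11111111110000010110101111001101 has 21 set bits

21


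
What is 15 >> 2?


0b1111 >> 2 = 0b11 = 3

3


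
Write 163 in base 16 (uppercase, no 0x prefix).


163 = A3 hex

A3


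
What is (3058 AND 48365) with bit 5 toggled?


Step 1: 3058 & 48365 = 2272
Step 2: 2272 ^ (1 << 5) = 2272 ^ 32 = 2240

2240


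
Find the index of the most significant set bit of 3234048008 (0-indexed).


0b11000000110000111010100000001000. Highest set bit at position 31

31


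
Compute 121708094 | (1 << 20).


121708094 | (1 << 20) = 121708094 | 1048576 = 122756670

122756670


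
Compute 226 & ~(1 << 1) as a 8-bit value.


226 & ~(1 << 1) = 224

224


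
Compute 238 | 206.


0b11101110 | 0b11001110 = 0b11101110 = 238

238


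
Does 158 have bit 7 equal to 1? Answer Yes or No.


0b10011110, bit 7 = 1. Yes

Yes


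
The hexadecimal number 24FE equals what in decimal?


24FE hex = 9470 decimal

9470


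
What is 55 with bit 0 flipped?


55 ^ (1 << 0) = 55 ^ 1 = 54

54


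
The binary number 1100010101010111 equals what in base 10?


1100010101010111 in decimal = 50519

50519


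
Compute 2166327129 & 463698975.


0b10000001000111111000011101011001 & 0b11011101000110111110000011111 = 0b1000000110000010000011001 = 16974873

16974873


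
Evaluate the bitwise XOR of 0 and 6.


0b0 ^ 0b110 = 0b110 = 6

6


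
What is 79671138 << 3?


0b100101111111010111101100010 << 3 = 0b100101111111010111101100010000 = 637369104

637369104


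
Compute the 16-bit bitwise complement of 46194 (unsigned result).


~0b1011010001110010 = 0b100101110001101 = 19341 (16-bit unsigned)

19341


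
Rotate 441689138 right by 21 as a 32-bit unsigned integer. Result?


Rotate 0b11010010100111010010000110010 right by 21 (32-bit) = 0b10011101001000011001000011010010 = 2636222674

2636222674


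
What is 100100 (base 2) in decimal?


100100 in decimal = 36

36


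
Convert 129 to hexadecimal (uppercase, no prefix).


129 = 81 hex

81


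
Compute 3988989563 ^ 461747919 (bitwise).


0b11101101110000110010011001111011 ^ 0b11011100001011011011011001111 = 0b11110110010001101001000010110100 = 4131819700

4131819700


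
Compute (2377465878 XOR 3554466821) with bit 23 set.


Step 1: 2377465878 ^ 3554466821 = 1583979539
Step 2: 1583979539 | (1 << 23) = 1583979539 | 8388608 = 1592368147

1592368147


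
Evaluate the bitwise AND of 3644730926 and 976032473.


0b11011001001111100010111000101110 & 0b111010001011010001001011011001 = 0b11000001011000000001000001000 = 405537288

405537288
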